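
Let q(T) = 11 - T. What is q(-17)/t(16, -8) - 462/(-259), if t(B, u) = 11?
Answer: 1762/407 ≈ 4.3292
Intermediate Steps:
q(-17)/t(16, -8) - 462/(-259) = (11 - 1*(-17))/11 - 462/(-259) = (11 + 17)*(1/11) - 462*(-1/259) = 28*(1/11) + 66/37 = 28/11 + 66/37 = 1762/407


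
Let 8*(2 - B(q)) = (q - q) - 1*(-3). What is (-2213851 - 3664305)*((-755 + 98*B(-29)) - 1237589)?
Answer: 7278243117321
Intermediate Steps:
B(q) = 13/8 (B(q) = 2 - ((q - q) - 1*(-3))/8 = 2 - (0 + 3)/8 = 2 - 1/8*3 = 2 - 3/8 = 13/8)
(-2213851 - 3664305)*((-755 + 98*B(-29)) - 1237589) = (-2213851 - 3664305)*((-755 + 98*(13/8)) - 1237589) = -5878156*((-755 + 637/4) - 1237589) = -5878156*(-2383/4 - 1237589) = -5878156*(-4952739/4) = 7278243117321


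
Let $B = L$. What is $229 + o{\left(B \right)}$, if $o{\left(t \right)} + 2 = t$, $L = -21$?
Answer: $206$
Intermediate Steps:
$B = -21$
$o{\left(t \right)} = -2 + t$
$229 + o{\left(B \right)} = 229 - 23 = 206$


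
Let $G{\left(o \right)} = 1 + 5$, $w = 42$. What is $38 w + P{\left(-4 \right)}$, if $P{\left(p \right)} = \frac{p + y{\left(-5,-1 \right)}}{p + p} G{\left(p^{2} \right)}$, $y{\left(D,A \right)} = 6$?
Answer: $\frac{3189}{2} \approx 1594.5$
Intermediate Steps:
$G{\left(o \right)} = 6$
$P{\left(p \right)} = \frac{3 \left(6 + p\right)}{p}$ ($P{\left(p \right)} = \frac{p + 6}{p + p} 6 = \frac{6 + p}{2 p} 6 = \frac{3 \left(6 + p\right)}{p}$)
$38 w + P{\left(-4 \right)} = 38 \cdot 42 + \left(3 + \frac{18}{-4}\right) = 1596 + \left(3 + 18 \left(- \frac{1}{4}\right)\right) = 1596 + \left(3 - \frac{9}{2}\right) = 1596 - \frac{3}{2} = \frac{3189}{2}$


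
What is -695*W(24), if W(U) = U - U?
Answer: 0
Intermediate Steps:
W(U) = 0
-695*W(24) = -695*0 = 0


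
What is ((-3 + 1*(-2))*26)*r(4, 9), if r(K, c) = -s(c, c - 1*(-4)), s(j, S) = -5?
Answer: -650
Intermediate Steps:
r(K, c) = 5 (r(K, c) = -1*(-5) = 5)
((-3 + 1*(-2))*26)*r(4, 9) = ((-3 + 1*(-2))*26)*5 = ((-3 - 2)*26)*5 = -5*26*5 = -130*5 = -650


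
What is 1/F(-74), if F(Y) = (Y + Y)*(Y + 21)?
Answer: 1/7844 ≈ 0.00012749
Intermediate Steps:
F(Y) = 2*Y*(21 + Y) (F(Y) = (2*Y)*(21 + Y) = 2*Y*(21 + Y))
1/F(-74) = 1/(2*(-74)*(21 - 74)) = 1/(2*(-74)*(-53)) = 1/7844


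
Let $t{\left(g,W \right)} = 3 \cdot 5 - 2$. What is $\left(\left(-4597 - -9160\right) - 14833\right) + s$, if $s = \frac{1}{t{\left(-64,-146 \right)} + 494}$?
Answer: $- \frac{5206889}{507} \approx -10270.0$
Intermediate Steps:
$t{\left(g,W \right)} = 13$ ($t{\left(g,W \right)} = 15 - 2 = 13$)
$s = \frac{1}{507}$ ($s = \frac{1}{13 + 494} = \frac{1}{507} \approx 0.0019724$)
$\left(\left(-4597 - -9160\right) - 14833\right) + s = \left(\left(-4597 - -9160\right) - 14833\right) + \frac{1}{507} = \left(\left(-4597 + 9160\right) - 14833\right) + \frac{1}{507} = \left(4563 - 14833\right) + \frac{1}{507} = -10270 + \frac{1}{507} = - \frac{5206889}{507}$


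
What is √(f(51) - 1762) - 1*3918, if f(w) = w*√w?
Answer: -3918 + I*√(1762 - 51*√51) ≈ -3918.0 + 37.387*I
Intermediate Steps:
f(w) = w^(3/2)
√(f(51) - 1762) - 1*3918 = √(51^(3/2) - 1762) - 1*3918 = √(51*√51 - 1762) - 3918 = √(-1762 + 51*√51) - 3918 = -3918 + √(-1762 + 51*√51)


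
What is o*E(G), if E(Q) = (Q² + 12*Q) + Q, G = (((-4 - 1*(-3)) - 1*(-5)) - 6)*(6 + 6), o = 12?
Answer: 3168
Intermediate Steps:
G = -24 (G = (((-4 + 3) + 5) - 6)*12 = ((-1 + 5) - 6)*12 = (4 - 6)*12 = -2*12 = -24)
E(Q) = Q² + 13*Q
o*E(G) = 12*(-24*(13 - 24)) = 12*(-24*(-11)) = 12*264 = 3168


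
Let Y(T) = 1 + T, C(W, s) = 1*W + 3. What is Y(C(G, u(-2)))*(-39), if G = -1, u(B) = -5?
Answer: -117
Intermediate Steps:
C(W, s) = 3 + W (C(W, s) = W + 3 = 3 + W)
Y(C(G, u(-2)))*(-39) = (1 + (3 - 1))*(-39) = (1 + 2)*(-39) = 3*(-39) = -117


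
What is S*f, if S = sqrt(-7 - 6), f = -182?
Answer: -182*I*sqrt(13) ≈ -656.21*I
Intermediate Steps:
S = I*sqrt(13) (S = sqrt(-13) = I*sqrt(13) ≈ 3.6056*I)
S*f = (I*sqrt(13))*(-182) = -182*I*sqrt(13)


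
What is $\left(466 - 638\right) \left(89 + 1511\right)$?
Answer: $-275200$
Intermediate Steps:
$\left(466 - 638\right) \left(89 + 1511\right) = \left(466 - 638\right) 1600 = \left(-172\right) 1600 = -275200$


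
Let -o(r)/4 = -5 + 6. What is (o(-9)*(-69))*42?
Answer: 11592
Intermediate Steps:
o(r) = -4 (o(r) = -4*(-5 + 6) = -4*1 = -4)
(o(-9)*(-69))*42 = -4*(-69)*42 = 276*42 = 11592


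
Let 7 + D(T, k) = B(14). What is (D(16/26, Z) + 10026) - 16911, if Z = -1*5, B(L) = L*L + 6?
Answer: -6690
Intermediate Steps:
B(L) = 6 + L² (B(L) = L² + 6 = 6 + L²)
Z = -5
D(T, k) = 195 (D(T, k) = -7 + (6 + 14²) = -7 + (6 + 196) = -7 + 202 = 195)
(D(16/26, Z) + 10026) - 16911 = (195 + 10026) - 16911 = 10221 - 16911 = -6690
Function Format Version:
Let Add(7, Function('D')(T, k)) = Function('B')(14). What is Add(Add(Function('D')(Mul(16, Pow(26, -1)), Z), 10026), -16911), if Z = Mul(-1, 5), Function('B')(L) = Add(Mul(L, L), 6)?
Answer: -6690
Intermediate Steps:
Function('B')(L) = Add(6, Pow(L, 2)) (Function('B')(L) = Add(Pow(L, 2), 6) = Add(6, Pow(L, 2)))
Z = -5
Function('D')(T, k) = 195 (Function('D')(T, k) = Add(-7, Add(6, Pow(14, 2))) = Add(-7, Add(6, 196)) = Add(-7, 202) = 195)
Add(Add(Function('D')(Mul(16, Pow(26, -1)), Z), 10026), -16911) = Add(Add(195, 10026), -16911) = Add(10221, -16911) = -6690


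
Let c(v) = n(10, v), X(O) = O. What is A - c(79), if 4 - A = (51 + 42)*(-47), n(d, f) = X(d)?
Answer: 4365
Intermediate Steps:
n(d, f) = d
c(v) = 10
A = 4375 (A = 4 - (51 + 42)*(-47) = 4 - 93*(-47) = 4 - 1*(-4371) = 4 + 4371 = 4375)
A - c(79) = 4375 - 1*10 = 4375 - 10 = 4365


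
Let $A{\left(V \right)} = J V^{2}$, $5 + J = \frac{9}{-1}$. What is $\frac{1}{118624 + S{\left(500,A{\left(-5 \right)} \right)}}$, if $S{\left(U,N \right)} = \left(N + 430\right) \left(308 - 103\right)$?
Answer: $\frac{1}{135024} \approx 7.4061 \cdot 10^{-6}$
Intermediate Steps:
$J = -14$ ($J = -5 + \frac{9}{-1} = -5 + 9 \left(-1\right) = -5 - 9 = -14$)
$A{\left(V \right)} = - 14 V^{2}$
$S{\left(U,N \right)} = 88150 + 205 N$ ($S{\left(U,N \right)} = \left(430 + N\right) 205 = 88150 + 205 N$)
$\frac{1}{118624 + S{\left(500,A{\left(-5 \right)} \right)}} = \frac{1}{118624 + \left(88150 + 205 \left(- 14 \left(-5\right)^{2}\right)\right)} = \frac{1}{118624 + \left(88150 + 205 \left(\left(-14\right) 25\right)\right)} = \frac{1}{118624 + \left(88150 + 205 \left(-350\right)\right)} = \frac{1}{118624 + \left(88150 - 71750\right)} = \frac{1}{118624 + 16400} = \frac{1}{135024}$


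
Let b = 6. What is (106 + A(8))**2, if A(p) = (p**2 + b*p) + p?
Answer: 51076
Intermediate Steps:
A(p) = p**2 + 7*p (A(p) = (p**2 + 6*p) + p = p**2 + 7*p)
(106 + A(8))**2 = (106 + 8*(7 + 8))**2 = (106 + 8*15)**2 = (106 + 120)**2 = 226**2 = 51076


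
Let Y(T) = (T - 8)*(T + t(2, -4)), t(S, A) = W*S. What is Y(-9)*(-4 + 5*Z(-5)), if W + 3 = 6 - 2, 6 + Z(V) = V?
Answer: -7021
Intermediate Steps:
Z(V) = -6 + V
W = 1 (W = -3 + (6 - 2) = -3 + 4 = 1)
t(S, A) = S (t(S, A) = 1*S = S)
Y(T) = (-8 + T)*(2 + T) (Y(T) = (T - 8)*(T + 2) = (-8 + T)*(2 + T))
Y(-9)*(-4 + 5*Z(-5)) = (-16 + (-9)**2 - 6*(-9))*(-4 + 5*(-6 - 5)) = (-16 + 81 + 54)*(-4 + 5*(-11)) = 119*(-4 - 55) = 119*(-59) = -7021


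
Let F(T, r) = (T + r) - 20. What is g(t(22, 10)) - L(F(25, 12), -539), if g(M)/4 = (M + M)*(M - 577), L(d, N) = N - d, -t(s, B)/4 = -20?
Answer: -317524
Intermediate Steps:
t(s, B) = 80 (t(s, B) = -4*(-20) = 80)
F(T, r) = -20 + T + r
g(M) = 8*M*(-577 + M) (g(M) = 4*((M + M)*(M - 577)) = 4*((2*M)*(-577 + M)) = 4*(2*M*(-577 + M)) = 8*M*(-577 + M))
g(t(22, 10)) - L(F(25, 12), -539) = 8*80*(-577 + 80) - (-539 - (-20 + 25 + 12)) = 8*80*(-497) - (-539 - 1*17) = -318080 - (-539 - 17) = -318080 - 1*(-556) = -318080 + 556 = -317524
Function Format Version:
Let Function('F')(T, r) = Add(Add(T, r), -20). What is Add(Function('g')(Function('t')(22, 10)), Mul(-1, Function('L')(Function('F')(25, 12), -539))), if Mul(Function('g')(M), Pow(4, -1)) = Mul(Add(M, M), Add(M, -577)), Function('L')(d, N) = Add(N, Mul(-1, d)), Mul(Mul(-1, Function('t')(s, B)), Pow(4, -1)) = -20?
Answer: -317524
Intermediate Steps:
Function('t')(s, B) = 80 (Function('t')(s, B) = Mul(-4, -20) = 80)
Function('F')(T, r) = Add(-20, T, r)
Function('g')(M) = Mul(8, M, Add(-577, M)) (Function('g')(M) = Mul(4, Mul(Add(M, M), Add(M, -577))) = Mul(4, Mul(Mul(2, M), Add(-577, M))) = Mul(4, Mul(2, M, Add(-577, M))) = Mul(8, M, Add(-577, M)))
Add(Function('g')(Function('t')(22, 10)), Mul(-1, Function('L')(Function('F')(25, 12), -539))) = Add(Mul(8, 80, Add(-577, 80)), Mul(-1, Add(-539, Mul(-1, Add(-20, 25, 12))))) = Add(Mul(8, 80, -497), Mul(-1, Add(-539, Mul(-1, 17)))) = Add(-318080, Mul(-1, Add(-539, -17))) = Add(-318080, Mul(-1, -556)) = Add(-318080, 556) = -317524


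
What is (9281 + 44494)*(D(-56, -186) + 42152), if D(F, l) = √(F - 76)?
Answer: 2266723800 + 107550*I*√33 ≈ 2.2667e+9 + 6.1783e+5*I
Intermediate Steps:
D(F, l) = √(-76 + F)
(9281 + 44494)*(D(-56, -186) + 42152) = (9281 + 44494)*(√(-76 - 56) + 42152) = 53775*(√(-132) + 42152) = 53775*(2*I*√33 + 42152) = 53775*(42152 + 2*I*√33) = 2266723800 + 107550*I*√33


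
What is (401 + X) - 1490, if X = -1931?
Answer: -3020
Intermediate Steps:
(401 + X) - 1490 = (401 - 1931) - 1490 = -1530 - 1490 = -3020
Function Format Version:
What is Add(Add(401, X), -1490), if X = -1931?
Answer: -3020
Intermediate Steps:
Add(Add(401, X), -1490) = Add(Add(401, -1931), -1490) = Add(-1530, -1490) = -3020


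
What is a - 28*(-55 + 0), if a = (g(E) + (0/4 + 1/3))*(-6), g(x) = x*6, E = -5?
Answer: 1718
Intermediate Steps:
g(x) = 6*x
a = 178 (a = (6*(-5) + (0/4 + 1/3))*(-6) = (-30 + (0*(1/4) + 1*(1/3)))*(-6) = (-30 + (0 + 1/3))*(-6) = (-30 + 1/3)*(-6) = -89/3*(-6) = 178)
a - 28*(-55 + 0) = 178 - 28*(-55 + 0) = 178 - 28*(-55) = 178 + 1540 = 1718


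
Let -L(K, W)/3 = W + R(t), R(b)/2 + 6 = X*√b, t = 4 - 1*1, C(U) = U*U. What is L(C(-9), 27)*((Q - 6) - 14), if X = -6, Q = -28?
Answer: 2160 - 1728*√3 ≈ -832.98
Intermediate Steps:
C(U) = U²
t = 3 (t = 4 - 1 = 3)
R(b) = -12 - 12*√b (R(b) = -12 + 2*(-6*√b) = -12 - 12*√b)
L(K, W) = 36 - 3*W + 36*√3 (L(K, W) = -3*(W + (-12 - 12*√3)) = -3*(-12 + W - 12*√3) = 36 - 3*W + 36*√3)
L(C(-9), 27)*((Q - 6) - 14) = (36 - 3*27 + 36*√3)*((-28 - 6) - 14) = (36 - 81 + 36*√3)*(-34 - 14) = (-45 + 36*√3)*(-48) = 2160 - 1728*√3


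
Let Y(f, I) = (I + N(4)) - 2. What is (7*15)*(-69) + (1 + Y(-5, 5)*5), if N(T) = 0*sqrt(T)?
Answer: -7229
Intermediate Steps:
N(T) = 0
Y(f, I) = -2 + I (Y(f, I) = (I + 0) - 2 = I - 2 = -2 + I)
(7*15)*(-69) + (1 + Y(-5, 5)*5) = (7*15)*(-69) + (1 + (-2 + 5)*5) = 105*(-69) + (1 + 3*5) = -7245 + (1 + 15) = -7245 + 16 = -7229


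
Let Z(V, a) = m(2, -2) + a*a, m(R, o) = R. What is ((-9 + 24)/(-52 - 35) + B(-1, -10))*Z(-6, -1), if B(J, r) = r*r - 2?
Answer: 8511/29 ≈ 293.48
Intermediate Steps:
B(J, r) = -2 + r**2 (B(J, r) = r**2 - 2 = -2 + r**2)
Z(V, a) = 2 + a**2 (Z(V, a) = 2 + a*a = 2 + a**2)
((-9 + 24)/(-52 - 35) + B(-1, -10))*Z(-6, -1) = ((-9 + 24)/(-52 - 35) + (-2 + (-10)**2))*(2 + (-1)**2) = (15/(-87) + (-2 + 100))*(2 + 1) = (15*(-1/87) + 98)*3 = (-5/29 + 98)*3 = (2837/29)*3 = 8511/29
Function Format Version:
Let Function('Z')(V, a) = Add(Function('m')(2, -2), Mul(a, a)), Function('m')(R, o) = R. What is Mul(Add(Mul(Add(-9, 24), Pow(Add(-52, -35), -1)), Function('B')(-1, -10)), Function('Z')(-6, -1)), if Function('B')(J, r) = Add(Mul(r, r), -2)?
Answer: Rational(8511, 29) ≈ 293.48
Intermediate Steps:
Function('B')(J, r) = Add(-2, Pow(r, 2)) (Function('B')(J, r) = Add(Pow(r, 2), -2) = Add(-2, Pow(r, 2)))
Function('Z')(V, a) = Add(2, Pow(a, 2)) (Function('Z')(V, a) = Add(2, Mul(a, a)) = Add(2, Pow(a, 2)))
Mul(Add(Mul(Add(-9, 24), Pow(Add(-52, -35), -1)), Function('B')(-1, -10)), Function('Z')(-6, -1)) = Mul(Add(Mul(Add(-9, 24), Pow(Add(-52, -35), -1)), Add(-2, Pow(-10, 2))), Add(2, Pow(-1, 2))) = Mul(Add(Mul(15, Pow(-87, -1)), Add(-2, 100)), Add(2, 1)) = Mul(Add(Mul(15, Rational(-1, 87)), 98), 3) = Mul(Add(Rational(-5, 29), 98), 3) = Mul(Rational(2837, 29), 3) = Rational(8511, 29)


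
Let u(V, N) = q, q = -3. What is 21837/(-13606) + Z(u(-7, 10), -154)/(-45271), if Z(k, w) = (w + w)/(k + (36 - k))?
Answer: -8896197781/5543615034 ≈ -1.6048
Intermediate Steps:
u(V, N) = -3
Z(k, w) = w/18 (Z(k, w) = (2*w)/36 = (2*w)*(1/36) = w/18)
21837/(-13606) + Z(u(-7, 10), -154)/(-45271) = 21837/(-13606) + ((1/18)*(-154))/(-45271) = 21837*(-1/13606) - 77/9*(-1/45271) = -21837/13606 + 77/407439 = -8896197781/5543615034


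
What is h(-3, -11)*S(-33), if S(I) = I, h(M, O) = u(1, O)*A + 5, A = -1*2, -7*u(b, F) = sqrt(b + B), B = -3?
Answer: -165 - 66*I*sqrt(2)/7 ≈ -165.0 - 13.334*I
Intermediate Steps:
u(b, F) = -sqrt(-3 + b)/7 (u(b, F) = -sqrt(b - 3)/7 = -sqrt(-3 + b)/7)
A = -2
h(M, O) = 5 + 2*I*sqrt(2)/7 (h(M, O) = -sqrt(-3 + 1)/7*(-2) + 5 = -I*sqrt(2)/7*(-2) + 5 = 2*I*sqrt(2)/7 + 5 = 5 + 2*I*sqrt(2)/7)
h(-3, -11)*S(-33) = (5 + 2*I*sqrt(2)/7)*(-33) = -165 - 66*I*sqrt(2)/7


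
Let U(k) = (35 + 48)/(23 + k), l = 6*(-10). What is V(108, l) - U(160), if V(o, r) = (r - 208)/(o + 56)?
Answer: -15664/7503 ≈ -2.0877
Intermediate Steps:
l = -60
V(o, r) = (-208 + r)/(56 + o)
U(k) = 83/(23 + k)
V(108, l) - U(160) = (-208 - 60)/(56 + 108) - 83/(23 + 160) = -268/164 - 83/183 = (1/164)*(-268) - 83/183 = -67/41 - 1*83/183 = -67/41 - 83/183 = -15664/7503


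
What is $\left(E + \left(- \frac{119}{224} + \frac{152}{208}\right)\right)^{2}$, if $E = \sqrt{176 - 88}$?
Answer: $\frac{15235817}{173056} + \frac{83 \sqrt{22}}{104} \approx 91.783$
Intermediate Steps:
$E = 2 \sqrt{22}$ ($E = \sqrt{88} = 2 \sqrt{22} \approx 9.3808$)
$\left(E + \left(- \frac{119}{224} + \frac{152}{208}\right)\right)^{2} = \left(2 \sqrt{22} + \left(- \frac{119}{224} + \frac{152}{208}\right)\right)^{2} = \left(2 \sqrt{22} + \left(\left(-119\right) \frac{1}{224} + 152 \cdot \frac{1}{208}\right)\right)^{2} = \left(2 \sqrt{22} + \left(- \frac{17}{32} + \frac{19}{26}\right)\right)^{2} = \left(2 \sqrt{22} + \frac{83}{416}\right)^{2} = \left(\frac{83}{416} + 2 \sqrt{22}\right)^{2}$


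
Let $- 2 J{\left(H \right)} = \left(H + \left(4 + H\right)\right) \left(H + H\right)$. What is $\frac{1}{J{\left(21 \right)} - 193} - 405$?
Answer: $- \frac{469396}{1159} \approx -405.0$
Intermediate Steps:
$J{\left(H \right)} = - H \left(4 + 2 H\right)$ ($J{\left(H \right)} = - \frac{\left(H + \left(4 + H\right)\right) \left(H + H\right)}{2} = - \frac{\left(4 + 2 H\right) 2 H}{2} = - \frac{2 H \left(4 + 2 H\right)}{2} = - H \left(4 + 2 H\right)$)
$\frac{1}{J{\left(21 \right)} - 193} - 405 = \frac{1}{\left(-2\right) 21 \left(2 + 21\right) - 193} - 405 = \frac{1}{\left(-2\right) 21 \cdot 23 - 193} - 405 = \frac{1}{-966 - 193} - 405 = \frac{1}{-1159} - 405 = - \frac{1}{1159} - 405 = - \frac{469396}{1159}$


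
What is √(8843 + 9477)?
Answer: 4*√1145 ≈ 135.35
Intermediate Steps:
√(8843 + 9477) = √18320 = 4*√1145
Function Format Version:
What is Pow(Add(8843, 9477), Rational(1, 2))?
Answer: Mul(4, Pow(1145, Rational(1, 2))) ≈ 135.35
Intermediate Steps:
Pow(Add(8843, 9477), Rational(1, 2)) = Pow(18320, Rational(1, 2)) = Mul(4, Pow(1145, Rational(1, 2)))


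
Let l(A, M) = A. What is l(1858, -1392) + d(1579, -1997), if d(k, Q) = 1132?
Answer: 2990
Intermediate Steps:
l(1858, -1392) + d(1579, -1997) = 1858 + 1132 = 2990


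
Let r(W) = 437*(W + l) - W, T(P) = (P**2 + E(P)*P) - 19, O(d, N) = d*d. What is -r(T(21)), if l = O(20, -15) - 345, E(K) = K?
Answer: -400303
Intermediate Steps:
O(d, N) = d**2
T(P) = -19 + 2*P**2 (T(P) = (P**2 + P*P) - 19 = (P**2 + P**2) - 19 = 2*P**2 - 19 = -19 + 2*P**2)
l = 55 (l = 20**2 - 345 = 400 - 345 = 55)
r(W) = 24035 + 436*W (r(W) = 437*(W + 55) - W = 437*(55 + W) - W = (24035 + 437*W) - W = 24035 + 436*W)
-r(T(21)) = -(24035 + 436*(-19 + 2*21**2)) = -(24035 + 436*(-19 + 2*441)) = -(24035 + 436*(-19 + 882)) = -(24035 + 436*863) = -(24035 + 376268) = -1*400303 = -400303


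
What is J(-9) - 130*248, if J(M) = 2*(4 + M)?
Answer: -32250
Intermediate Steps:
J(M) = 8 + 2*M
J(-9) - 130*248 = (8 + 2*(-9)) - 130*248 = (8 - 18) - 32240 = -10 - 32240 = -32250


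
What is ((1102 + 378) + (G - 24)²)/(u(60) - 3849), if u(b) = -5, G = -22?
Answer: -1798/1927 ≈ -0.93306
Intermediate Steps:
((1102 + 378) + (G - 24)²)/(u(60) - 3849) = ((1102 + 378) + (-22 - 24)²)/(-5 - 3849) = (1480 + (-46)²)/(-3854) = (1480 + 2116)*(-1/3854) = 3596*(-1/3854) = -1798/1927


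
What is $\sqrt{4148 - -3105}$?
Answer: $\sqrt{7253} \approx 85.165$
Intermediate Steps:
$\sqrt{4148 - -3105} = \sqrt{4148 + 3105} = \sqrt{7253}$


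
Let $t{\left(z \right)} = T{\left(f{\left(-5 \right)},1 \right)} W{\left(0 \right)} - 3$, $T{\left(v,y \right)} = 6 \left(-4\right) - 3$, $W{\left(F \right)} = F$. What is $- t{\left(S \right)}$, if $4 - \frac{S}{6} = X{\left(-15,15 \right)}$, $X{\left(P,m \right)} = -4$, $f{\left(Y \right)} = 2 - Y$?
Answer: $3$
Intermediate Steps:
$S = 48$ ($S = 24 - -24 = 24 + 24 = 48$)
$T{\left(v,y \right)} = -27$ ($T{\left(v,y \right)} = -24 - 3 = -27$)
$t{\left(z \right)} = -3$ ($t{\left(z \right)} = \left(-27\right) 0 - 3 = 0 - 3 = -3$)
$- t{\left(S \right)} = \left(-1\right) \left(-3\right) = 3$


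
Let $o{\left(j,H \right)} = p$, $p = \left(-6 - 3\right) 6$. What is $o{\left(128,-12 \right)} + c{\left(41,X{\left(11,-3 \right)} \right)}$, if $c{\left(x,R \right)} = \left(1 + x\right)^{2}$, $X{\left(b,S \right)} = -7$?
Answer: $1710$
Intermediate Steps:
$p = -54$ ($p = \left(-9\right) 6 = -54$)
$o{\left(j,H \right)} = -54$
$o{\left(128,-12 \right)} + c{\left(41,X{\left(11,-3 \right)} \right)} = -54 + \left(1 + 41\right)^{2} = -54 + 42^{2} = -54 + 1764 = 1710$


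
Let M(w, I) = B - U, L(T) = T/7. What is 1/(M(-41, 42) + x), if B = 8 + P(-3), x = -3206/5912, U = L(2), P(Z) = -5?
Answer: 20692/44943 ≈ 0.46041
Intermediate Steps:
L(T) = T/7 (L(T) = T*(⅐) = T/7)
U = 2/7 (U = (⅐)*2 = 2/7 ≈ 0.28571)
x = -1603/2956 (x = -3206*1/5912 = -1603/2956 ≈ -0.54229)
B = 3 (B = 8 - 5 = 3)
M(w, I) = 19/7 (M(w, I) = 3 - 1*2/7 = 3 - 2/7 = 19/7)
1/(M(-41, 42) + x) = 1/(19/7 - 1603/2956) = 1/(44943/20692) = 20692/44943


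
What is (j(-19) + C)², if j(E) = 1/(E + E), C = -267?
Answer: 102961609/1444 ≈ 71303.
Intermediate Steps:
j(E) = 1/(2*E)
(j(-19) + C)² = ((½)/(-19) - 267)² = ((½)*(-1/19) - 267)² = (-1/38 - 267)² = (-10147/38)² = 102961609/1444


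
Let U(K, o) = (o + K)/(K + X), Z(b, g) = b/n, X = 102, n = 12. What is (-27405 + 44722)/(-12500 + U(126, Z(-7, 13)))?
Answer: -47379312/34198495 ≈ -1.3854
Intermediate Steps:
Z(b, g) = b/12
U(K, o) = (K + o)/(102 + K) (U(K, o) = (o + K)/(K + 102) = (K + o)/(102 + K))
(-27405 + 44722)/(-12500 + U(126, Z(-7, 13))) = (-27405 + 44722)/(-12500 + (126 + (1/12)*(-7))/(102 + 126)) = 17317/(-12500 + (126 - 7/12)/228) = 17317/(-12500 + (1/228)*(1505/12)) = 17317/(-12500 + 1505/2736) = 17317/(-34198495/2736) = 17317*(-2736/34198495) = -47379312/34198495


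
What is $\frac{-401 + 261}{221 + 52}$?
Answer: $- \frac{20}{39} \approx -0.51282$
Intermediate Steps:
$\frac{-401 + 261}{221 + 52} = - \frac{140}{273} = \left(-140\right) \frac{1}{273} = - \frac{20}{39}$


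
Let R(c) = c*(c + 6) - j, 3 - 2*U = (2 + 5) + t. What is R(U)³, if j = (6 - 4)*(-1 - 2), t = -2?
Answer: 1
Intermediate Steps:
j = -6 (j = 2*(-3) = -6)
U = -1 (U = 3/2 - ((2 + 5) - 2)/2 = 3/2 - (7 - 2)/2 = 3/2 - ½*5 = 3/2 - 5/2 = -1)
R(c) = 6 + c*(6 + c) (R(c) = c*(c + 6) - 1*(-6) = c*(6 + c) + 6 = 6 + c*(6 + c))
R(U)³ = (6 + (-1)² + 6*(-1))³ = (6 + 1 - 6)³ = 1³ = 1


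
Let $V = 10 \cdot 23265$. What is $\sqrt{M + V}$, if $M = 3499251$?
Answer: $\sqrt{3731901} \approx 1931.8$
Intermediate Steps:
$V = 232650$
$\sqrt{M + V} = \sqrt{3499251 + 232650} = \sqrt{3731901}$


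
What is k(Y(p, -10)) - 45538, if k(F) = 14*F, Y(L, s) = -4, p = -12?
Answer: -45594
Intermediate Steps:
k(Y(p, -10)) - 45538 = 14*(-4) - 45538 = -56 - 45538 = -45594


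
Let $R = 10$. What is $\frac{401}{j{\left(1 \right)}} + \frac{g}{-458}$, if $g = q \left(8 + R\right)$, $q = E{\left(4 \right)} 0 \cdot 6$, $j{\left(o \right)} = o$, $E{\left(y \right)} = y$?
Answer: $401$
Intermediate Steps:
$q = 0$ ($q = 4 \cdot 0 \cdot 6 = 0 \cdot 6 = 0$)
$g = 0$ ($g = 0 \left(8 + 10\right) = 0 \cdot 18 = 0$)
$\frac{401}{j{\left(1 \right)}} + \frac{g}{-458} = \frac{401}{1} + \frac{0}{-458} = 401 \cdot 1 + 0 \left(- \frac{1}{458}\right) = 401 + 0 = 401$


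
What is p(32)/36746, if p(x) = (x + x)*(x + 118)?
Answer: 4800/18373 ≈ 0.26125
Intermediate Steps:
p(x) = 2*x*(118 + x) (p(x) = (2*x)*(118 + x) = 2*x*(118 + x))
p(32)/36746 = (2*32*(118 + 32))/36746 = (2*32*150)*(1/36746) = 9600*(1/36746) = 4800/18373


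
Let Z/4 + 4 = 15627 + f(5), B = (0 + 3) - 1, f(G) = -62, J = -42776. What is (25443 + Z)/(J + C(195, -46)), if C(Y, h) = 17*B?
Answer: -87687/42742 ≈ -2.0515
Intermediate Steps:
B = 2 (B = 3 - 1 = 2)
C(Y, h) = 34 (C(Y, h) = 17*2 = 34)
Z = 62244 (Z = -16 + 4*(15627 - 62) = -16 + 4*15565 = -16 + 62260 = 62244)
(25443 + Z)/(J + C(195, -46)) = (25443 + 62244)/(-42776 + 34) = 87687/(-42742) = 87687*(-1/42742) = -87687/42742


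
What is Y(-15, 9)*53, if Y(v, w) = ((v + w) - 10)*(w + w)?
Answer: -15264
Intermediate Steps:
Y(v, w) = 2*w*(-10 + v + w) (Y(v, w) = (-10 + v + w)*(2*w) = 2*w*(-10 + v + w))
Y(-15, 9)*53 = (2*9*(-10 - 15 + 9))*53 = (2*9*(-16))*53 = -288*53 = -15264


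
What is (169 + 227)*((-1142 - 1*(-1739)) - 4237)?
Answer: -1441440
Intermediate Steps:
(169 + 227)*((-1142 - 1*(-1739)) - 4237) = 396*((-1142 + 1739) - 4237) = 396*(597 - 4237) = 396*(-3640) = -1441440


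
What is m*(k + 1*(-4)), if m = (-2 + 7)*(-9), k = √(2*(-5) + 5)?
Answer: 180 - 45*I*√5 ≈ 180.0 - 100.62*I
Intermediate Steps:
k = I*√5 (k = √(-10 + 5) = √(-5) = I*√5 ≈ 2.2361*I)
m = -45 (m = 5*(-9) = -45)
m*(k + 1*(-4)) = -45*(I*√5 + 1*(-4)) = -45*(I*√5 - 4) = -45*(-4 + I*√5) = 180 - 45*I*√5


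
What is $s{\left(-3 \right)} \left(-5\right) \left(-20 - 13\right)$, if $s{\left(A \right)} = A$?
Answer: $-495$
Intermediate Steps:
$s{\left(-3 \right)} \left(-5\right) \left(-20 - 13\right) = \left(-3\right) \left(-5\right) \left(-20 - 13\right) = 15 \left(-33\right) = -495$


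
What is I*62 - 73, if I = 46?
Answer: 2779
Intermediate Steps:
I*62 - 73 = 46*62 - 73 = 2852 - 73 = 2779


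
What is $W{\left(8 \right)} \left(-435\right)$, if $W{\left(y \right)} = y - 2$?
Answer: $-2610$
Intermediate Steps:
$W{\left(y \right)} = -2 + y$
$W{\left(8 \right)} \left(-435\right) = \left(-2 + 8\right) \left(-435\right) = 6 \left(-435\right) = -2610$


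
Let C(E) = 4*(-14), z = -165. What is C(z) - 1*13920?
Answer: -13976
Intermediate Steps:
C(E) = -56
C(z) - 1*13920 = -56 - 1*13920 = -56 - 13920 = -13976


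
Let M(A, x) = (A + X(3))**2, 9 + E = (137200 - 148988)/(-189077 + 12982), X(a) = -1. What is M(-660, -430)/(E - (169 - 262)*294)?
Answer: 76939603495/4813216423 ≈ 15.985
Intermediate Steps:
E = -1573067/176095 (E = -9 + (137200 - 148988)/(-189077 + 12982) = -9 - 11788/(-176095) = -9 - 11788*(-1/176095) = -9 + 11788/176095 = -1573067/176095 ≈ -8.9331)
M(A, x) = (-1 + A)**2 (M(A, x) = (A - 1)**2 = (-1 + A)**2)
M(-660, -430)/(E - (169 - 262)*294) = (-1 - 660)**2/(-1573067/176095 - (169 - 262)*294) = (-661)**2/(-1573067/176095 - (-93)*294) = 436921/(-1573067/176095 - 1*(-27342)) = 436921/(-1573067/176095 + 27342) = 436921/(4813216423/176095) = 436921*(176095/4813216423) = 76939603495/4813216423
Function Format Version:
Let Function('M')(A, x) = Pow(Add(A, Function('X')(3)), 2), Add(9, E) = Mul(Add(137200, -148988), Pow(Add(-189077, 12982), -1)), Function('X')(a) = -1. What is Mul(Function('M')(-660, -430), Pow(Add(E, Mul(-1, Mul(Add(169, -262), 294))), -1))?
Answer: Rational(76939603495, 4813216423) ≈ 15.985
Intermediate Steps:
E = Rational(-1573067, 176095) (E = Add(-9, Mul(Add(137200, -148988), Pow(Add(-189077, 12982), -1))) = Add(-9, Mul(-11788, Pow(-176095, -1))) = Add(-9, Mul(-11788, Rational(-1, 176095))) = Add(-9, Rational(11788, 176095)) = Rational(-1573067, 176095) ≈ -8.9331)
Function('M')(A, x) = Pow(Add(-1, A), 2) (Function('M')(A, x) = Pow(Add(A, -1), 2) = Pow(Add(-1, A), 2))
Mul(Function('M')(-660, -430), Pow(Add(E, Mul(-1, Mul(Add(169, -262), 294))), -1)) = Mul(Pow(Add(-1, -660), 2), Pow(Add(Rational(-1573067, 176095), Mul(-1, Mul(Add(169, -262), 294))), -1)) = Mul(Pow(-661, 2), Pow(Add(Rational(-1573067, 176095), Mul(-1, Mul(-93, 294))), -1)) = Mul(436921, Pow(Add(Rational(-1573067, 176095), Mul(-1, -27342)), -1)) = Mul(436921, Pow(Add(Rational(-1573067, 176095), 27342), -1)) = Mul(436921, Pow(Rational(4813216423, 176095), -1)) = Mul(436921, Rational(176095, 4813216423)) = Rational(76939603495, 4813216423)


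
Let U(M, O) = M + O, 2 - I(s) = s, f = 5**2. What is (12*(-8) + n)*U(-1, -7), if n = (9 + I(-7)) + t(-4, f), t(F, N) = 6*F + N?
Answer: 616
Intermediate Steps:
f = 25
I(s) = 2 - s
t(F, N) = N + 6*F
n = 19 (n = (9 + (2 - 1*(-7))) + (25 + 6*(-4)) = (9 + (2 + 7)) + (25 - 24) = (9 + 9) + 1 = 18 + 1 = 19)
(12*(-8) + n)*U(-1, -7) = (12*(-8) + 19)*(-1 - 7) = (-96 + 19)*(-8) = -77*(-8) = 616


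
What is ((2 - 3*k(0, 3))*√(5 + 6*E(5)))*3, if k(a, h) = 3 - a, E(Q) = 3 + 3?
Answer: -21*√41 ≈ -134.47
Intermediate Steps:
E(Q) = 6
((2 - 3*k(0, 3))*√(5 + 6*E(5)))*3 = ((2 - 3*(3 - 1*0))*√(5 + 6*6))*3 = ((2 - 3*(3 + 0))*√(5 + 36))*3 = ((2 - 3*3)*√41)*3 = ((2 - 9)*√41)*3 = -7*√41*3 = -21*√41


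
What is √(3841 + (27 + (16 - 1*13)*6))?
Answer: √3886 ≈ 62.338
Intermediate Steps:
√(3841 + (27 + (16 - 1*13)*6)) = √(3841 + (27 + (16 - 13)*6)) = √(3841 + (27 + 3*6)) = √(3841 + (27 + 18)) = √(3841 + 45) = √3886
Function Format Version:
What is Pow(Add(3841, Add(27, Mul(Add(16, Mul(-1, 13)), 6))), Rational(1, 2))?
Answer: Pow(3886, Rational(1, 2)) ≈ 62.338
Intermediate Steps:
Pow(Add(3841, Add(27, Mul(Add(16, Mul(-1, 13)), 6))), Rational(1, 2)) = Pow(Add(3841, Add(27, Mul(Add(16, -13), 6))), Rational(1, 2)) = Pow(Add(3841, Add(27, Mul(3, 6))), Rational(1, 2)) = Pow(Add(3841, Add(27, 18)), Rational(1, 2)) = Pow(Add(3841, 45), Rational(1, 2)) = Pow(3886, Rational(1, 2))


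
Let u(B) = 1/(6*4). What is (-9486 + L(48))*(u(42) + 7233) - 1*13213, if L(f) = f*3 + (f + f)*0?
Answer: -270337153/4 ≈ -6.7584e+7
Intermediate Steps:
L(f) = 3*f (L(f) = 3*f + (2*f)*0 = 3*f + 0 = 3*f)
u(B) = 1/24
(-9486 + L(48))*(u(42) + 7233) - 1*13213 = (-9486 + 3*48)*(1/24 + 7233) - 1*13213 = (-9486 + 144)*(173593/24) - 13213 = -9342*173593/24 - 13213 = -270284301/4 - 13213 = -270337153/4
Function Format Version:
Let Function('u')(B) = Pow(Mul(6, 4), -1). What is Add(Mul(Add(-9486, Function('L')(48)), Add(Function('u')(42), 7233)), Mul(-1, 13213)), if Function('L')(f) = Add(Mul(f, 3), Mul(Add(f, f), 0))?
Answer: Rational(-270337153, 4) ≈ -6.7584e+7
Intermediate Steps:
Function('L')(f) = Mul(3, f) (Function('L')(f) = Add(Mul(3, f), Mul(Mul(2, f), 0)) = Add(Mul(3, f), 0) = Mul(3, f))
Function('u')(B) = Rational(1, 24) (Function('u')(B) = Pow(24, -1) = Rational(1, 24))
Add(Mul(Add(-9486, Function('L')(48)), Add(Function('u')(42), 7233)), Mul(-1, 13213)) = Add(Mul(Add(-9486, Mul(3, 48)), Add(Rational(1, 24), 7233)), Mul(-1, 13213)) = Add(Mul(Add(-9486, 144), Rational(173593, 24)), -13213) = Add(Mul(-9342, Rational(173593, 24)), -13213) = Add(Rational(-270284301, 4), -13213) = Rational(-270337153, 4)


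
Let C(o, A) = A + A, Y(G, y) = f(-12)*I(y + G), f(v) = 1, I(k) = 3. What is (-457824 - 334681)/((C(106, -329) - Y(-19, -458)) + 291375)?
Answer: -792505/290714 ≈ -2.7261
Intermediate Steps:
Y(G, y) = 3 (Y(G, y) = 1*3 = 3)
C(o, A) = 2*A
(-457824 - 334681)/((C(106, -329) - Y(-19, -458)) + 291375) = (-457824 - 334681)/((2*(-329) - 1*3) + 291375) = -792505/((-658 - 3) + 291375) = -792505/(-661 + 291375) = -792505/290714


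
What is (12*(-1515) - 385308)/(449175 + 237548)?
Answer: -403488/686723 ≈ -0.58756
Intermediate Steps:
(12*(-1515) - 385308)/(449175 + 237548) = (-18180 - 385308)/686723 = -403488*1/686723 = -403488/686723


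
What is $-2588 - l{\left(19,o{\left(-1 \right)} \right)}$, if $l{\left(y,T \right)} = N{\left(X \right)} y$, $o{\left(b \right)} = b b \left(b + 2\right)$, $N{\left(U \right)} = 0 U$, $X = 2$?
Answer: $-2588$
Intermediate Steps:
$N{\left(U \right)} = 0$
$o{\left(b \right)} = b^{2} \left(2 + b\right)$
$l{\left(y,T \right)} = 0$ ($l{\left(y,T \right)} = 0 y = 0$)
$-2588 - l{\left(19,o{\left(-1 \right)} \right)} = -2588 - 0 = -2588 + 0 = -2588$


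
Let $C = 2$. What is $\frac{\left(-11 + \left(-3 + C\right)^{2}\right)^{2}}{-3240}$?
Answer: $- \frac{5}{162} \approx -0.030864$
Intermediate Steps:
$\frac{\left(-11 + \left(-3 + C\right)^{2}\right)^{2}}{-3240} = \frac{\left(-11 + \left(-3 + 2\right)^{2}\right)^{2}}{-3240} = \left(-11 + \left(-1\right)^{2}\right)^{2} \left(- \frac{1}{3240}\right) = \left(-11 + 1\right)^{2} \left(- \frac{1}{3240}\right) = \left(-10\right)^{2} \left(- \frac{1}{3240}\right) = 100 \left(- \frac{1}{3240}\right) = - \frac{5}{162}$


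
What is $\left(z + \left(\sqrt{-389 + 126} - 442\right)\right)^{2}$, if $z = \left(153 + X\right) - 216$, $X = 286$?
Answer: $\left(219 - i \sqrt{263}\right)^{2} \approx 47698.0 - 7103.2 i$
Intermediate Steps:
$z = 223$ ($z = \left(153 + 286\right) - 216 = 439 - 216 = 223$)
$\left(z + \left(\sqrt{-389 + 126} - 442\right)\right)^{2} = \left(223 + \left(\sqrt{-389 + 126} - 442\right)\right)^{2} = \left(223 - \left(442 - \sqrt{-263}\right)\right)^{2} = \left(223 - \left(442 - i \sqrt{263}\right)\right)^{2} = \left(-219 + i \sqrt{263}\right)^{2}$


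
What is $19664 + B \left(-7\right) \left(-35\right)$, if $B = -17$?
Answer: $15499$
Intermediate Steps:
$19664 + B \left(-7\right) \left(-35\right) = 19664 + \left(-17\right) \left(-7\right) \left(-35\right) = 19664 + 119 \left(-35\right) = 19664 - 4165 = 15499$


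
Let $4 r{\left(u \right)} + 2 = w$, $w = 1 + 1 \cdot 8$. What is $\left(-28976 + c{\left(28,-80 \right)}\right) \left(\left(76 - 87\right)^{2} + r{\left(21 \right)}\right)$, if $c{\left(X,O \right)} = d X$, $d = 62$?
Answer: $-3343710$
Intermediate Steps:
$w = 9$ ($w = 1 + 8 = 9$)
$r{\left(u \right)} = \frac{7}{4}$ ($r{\left(u \right)} = - \frac{1}{2} + \frac{1}{4} \cdot 9 = - \frac{1}{2} + \frac{9}{4} = \frac{7}{4}$)
$c{\left(X,O \right)} = 62 X$
$\left(-28976 + c{\left(28,-80 \right)}\right) \left(\left(76 - 87\right)^{2} + r{\left(21 \right)}\right) = \left(-28976 + 62 \cdot 28\right) \left(\left(76 - 87\right)^{2} + \frac{7}{4}\right) = \left(-28976 + 1736\right) \left(\left(-11\right)^{2} + \frac{7}{4}\right) = - 27240 \left(121 + \frac{7}{4}\right) = \left(-27240\right) \frac{491}{4} = -3343710$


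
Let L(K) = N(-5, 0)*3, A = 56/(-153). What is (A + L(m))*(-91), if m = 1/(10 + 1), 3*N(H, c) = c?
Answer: 5096/153 ≈ 33.307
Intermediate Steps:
N(H, c) = c/3
A = -56/153 (A = 56*(-1/153) = -56/153 ≈ -0.36601)
m = 1/11 ≈ 0.090909
L(K) = 0 (L(K) = ((1/3)*0)*3 = 0*3 = 0)
(A + L(m))*(-91) = (-56/153 + 0)*(-91) = -56/153*(-91) = 5096/153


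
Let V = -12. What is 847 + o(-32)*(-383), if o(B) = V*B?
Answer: -146225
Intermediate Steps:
o(B) = -12*B
847 + o(-32)*(-383) = 847 - 12*(-32)*(-383) = 847 + 384*(-383) = 847 - 147072 = -146225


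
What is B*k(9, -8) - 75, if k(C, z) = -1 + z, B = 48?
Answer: -507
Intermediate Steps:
B*k(9, -8) - 75 = 48*(-1 - 8) - 75 = 48*(-9) - 75 = -432 - 75 = -507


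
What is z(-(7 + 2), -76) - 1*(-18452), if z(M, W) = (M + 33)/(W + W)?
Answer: 350585/19 ≈ 18452.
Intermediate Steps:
z(M, W) = (33 + M)/(2*W) (z(M, W) = (33 + M)/((2*W)) = (33 + M)*(1/(2*W)) = (33 + M)/(2*W))
z(-(7 + 2), -76) - 1*(-18452) = (½)*(33 - (7 + 2))/(-76) - 1*(-18452) = (½)*(-1/76)*(33 - 1*9) + 18452 = (½)*(-1/76)*(33 - 9) + 18452 = (½)*(-1/76)*24 + 18452 = -3/19 + 18452 = 350585/19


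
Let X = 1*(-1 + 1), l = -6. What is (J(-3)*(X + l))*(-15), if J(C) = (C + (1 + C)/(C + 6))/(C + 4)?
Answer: -330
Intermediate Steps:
X = 0 (X = 1*0 = 0)
J(C) = (C + (1 + C)/(6 + C))/(4 + C)
(J(-3)*(X + l))*(-15) = (((1 + (-3)² + 7*(-3))/(24 + (-3)² + 10*(-3)))*(0 - 6))*(-15) = (((1 + 9 - 21)/(24 + 9 - 30))*(-6))*(-15) = ((-11/3)*(-6))*(-15) = (((⅓)*(-11))*(-6))*(-15) = -11/3*(-6)*(-15) = 22*(-15) = -330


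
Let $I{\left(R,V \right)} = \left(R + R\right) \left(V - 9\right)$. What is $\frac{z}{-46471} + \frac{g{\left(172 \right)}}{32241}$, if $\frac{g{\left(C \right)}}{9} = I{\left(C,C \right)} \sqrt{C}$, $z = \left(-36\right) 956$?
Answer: $\frac{34416}{46471} + \frac{336432 \sqrt{43}}{10747} \approx 206.02$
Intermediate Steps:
$I{\left(R,V \right)} = 2 R \left(-9 + V\right)$
$z = -34416$
$g{\left(C \right)} = 18 C^{\frac{3}{2}} \left(-9 + C\right)$ ($g{\left(C \right)} = 9 \cdot 2 C \left(-9 + C\right) \sqrt{C} = 9 \cdot 2 C^{\frac{3}{2}} \left(-9 + C\right) = 18 C^{\frac{3}{2}} \left(-9 + C\right)$)
$\frac{z}{-46471} + \frac{g{\left(172 \right)}}{32241} = - \frac{34416}{-46471} + \frac{18 \cdot 172^{\frac{3}{2}} \left(-9 + 172\right)}{32241} = \left(-34416\right) \left(- \frac{1}{46471}\right) + 18 \cdot 344 \sqrt{43} \cdot 163 \cdot \frac{1}{32241} = \frac{34416}{46471} + 1009296 \sqrt{43} \cdot \frac{1}{32241} = \frac{34416}{46471} + \frac{336432 \sqrt{43}}{10747}$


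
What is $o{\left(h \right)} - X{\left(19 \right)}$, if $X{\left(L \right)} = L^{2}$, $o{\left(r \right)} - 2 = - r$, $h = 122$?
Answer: $-481$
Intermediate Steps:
$o{\left(r \right)} = 2 - r$
$o{\left(h \right)} - X{\left(19 \right)} = \left(2 - 122\right) - 19^{2} = \left(2 - 122\right) - 361 = -120 - 361 = -481$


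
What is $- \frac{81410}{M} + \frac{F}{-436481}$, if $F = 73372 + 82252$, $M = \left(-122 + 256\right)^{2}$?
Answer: $- \frac{19164151377}{3918726418} \approx -4.8904$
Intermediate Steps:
$M = 17956$ ($M = 134^{2} = 17956$)
$F = 155624$
$- \frac{81410}{M} + \frac{F}{-436481} = - \frac{81410}{17956} + \frac{155624}{-436481} = \left(-81410\right) \frac{1}{17956} + 155624 \left(- \frac{1}{436481}\right) = - \frac{40705}{8978} - \frac{155624}{436481} = - \frac{19164151377}{3918726418}$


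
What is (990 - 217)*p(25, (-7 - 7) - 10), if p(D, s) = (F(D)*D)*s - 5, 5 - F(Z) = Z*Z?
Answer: 287552135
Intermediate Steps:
F(Z) = 5 - Z**2 (F(Z) = 5 - Z*Z = 5 - Z**2)
p(D, s) = -5 + D*s*(5 - D**2) (p(D, s) = ((5 - D**2)*D)*s - 5 = (D*(5 - D**2))*s - 5 = D*s*(5 - D**2) - 5 = -5 + D*s*(5 - D**2))
(990 - 217)*p(25, (-7 - 7) - 10) = (990 - 217)*(-5 - 1*25*((-7 - 7) - 10)*(-5 + 25**2)) = 773*(-5 - 1*25*(-14 - 10)*(-5 + 625)) = 773*(-5 - 1*25*(-24)*620) = 773*(-5 + 372000) = 773*371995 = 287552135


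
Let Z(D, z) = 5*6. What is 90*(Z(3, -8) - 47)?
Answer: -1530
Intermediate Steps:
Z(D, z) = 30
90*(Z(3, -8) - 47) = 90*(30 - 47) = 90*(-17) = -1530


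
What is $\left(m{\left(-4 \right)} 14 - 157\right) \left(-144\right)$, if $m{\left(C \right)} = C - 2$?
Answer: $34704$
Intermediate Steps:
$m{\left(C \right)} = -2 + C$
$\left(m{\left(-4 \right)} 14 - 157\right) \left(-144\right) = \left(\left(-2 - 4\right) 14 - 157\right) \left(-144\right) = \left(\left(-6\right) 14 - 157\right) \left(-144\right) = \left(-84 - 157\right) \left(-144\right) = \left(-241\right) \left(-144\right) = 34704$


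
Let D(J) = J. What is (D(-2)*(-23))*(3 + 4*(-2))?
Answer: -230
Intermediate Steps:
(D(-2)*(-23))*(3 + 4*(-2)) = (-2*(-23))*(3 + 4*(-2)) = 46*(3 - 8) = 46*(-5) = -230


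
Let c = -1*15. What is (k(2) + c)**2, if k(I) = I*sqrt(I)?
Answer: 233 - 60*sqrt(2) ≈ 148.15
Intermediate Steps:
c = -15
k(I) = I**(3/2)
(k(2) + c)**2 = (2**(3/2) - 15)**2 = (2*sqrt(2) - 15)**2 = (-15 + 2*sqrt(2))**2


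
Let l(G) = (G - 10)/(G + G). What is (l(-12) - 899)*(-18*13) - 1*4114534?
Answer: -7808765/2 ≈ -3.9044e+6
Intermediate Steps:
l(G) = (-10 + G)/(2*G) (l(G) = (-10 + G)/((2*G)) = (-10 + G)*(1/(2*G)) = (-10 + G)/(2*G))
(l(-12) - 899)*(-18*13) - 1*4114534 = ((½)*(-10 - 12)/(-12) - 899)*(-18*13) - 1*4114534 = ((½)*(-1/12)*(-22) - 899)*(-234) - 4114534 = (11/12 - 899)*(-234) - 4114534 = -10777/12*(-234) - 4114534 = 420303/2 - 4114534 = -7808765/2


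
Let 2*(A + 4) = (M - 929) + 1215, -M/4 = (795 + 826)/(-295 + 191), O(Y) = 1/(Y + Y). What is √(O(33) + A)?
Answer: √125286447/858 ≈ 13.046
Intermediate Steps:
O(Y) = 1/(2*Y)
M = 1621/26 (M = -4*(795 + 826)/(-295 + 191) = -6484/(-104) = -6484*(-1)/104 = -4*(-1621/104) = 1621/26 ≈ 62.346)
A = 8849/52 (A = -4 + ((1621/26 - 929) + 1215)/2 = -4 + (-22533/26 + 1215)/2 = -4 + (½)*(9057/26) = -4 + 9057/52 = 8849/52 ≈ 170.17)
√(O(33) + A) = √((½)/33 + 8849/52) = √((½)*(1/33) + 8849/52) = √(1/66 + 8849/52) = √(292043/1716) = √125286447/858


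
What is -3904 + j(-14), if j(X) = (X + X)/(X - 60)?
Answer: -144434/37 ≈ -3903.6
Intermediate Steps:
j(X) = 2*X/(-60 + X) (j(X) = (2*X)/(-60 + X) = 2*X/(-60 + X))
-3904 + j(-14) = -3904 + 2*(-14)/(-60 - 14) = -3904 + 2*(-14)/(-74) = -3904 + 2*(-14)*(-1/74) = -3904 + 14/37 = -144434/37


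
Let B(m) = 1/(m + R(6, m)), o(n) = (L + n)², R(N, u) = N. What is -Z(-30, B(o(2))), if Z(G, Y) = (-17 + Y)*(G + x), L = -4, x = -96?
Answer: -10647/5 ≈ -2129.4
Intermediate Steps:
o(n) = (-4 + n)²
B(m) = 1/(6 + m) (B(m) = 1/(m + 6) = 1/(6 + m))
Z(G, Y) = (-96 + G)*(-17 + Y) (Z(G, Y) = (-17 + Y)*(G - 96) = (-17 + Y)*(-96 + G) = (-96 + G)*(-17 + Y))
-Z(-30, B(o(2))) = -(1632 - 96/(6 + (-4 + 2)²) - 17*(-30) - 30/(6 + (-4 + 2)²)) = -(1632 - 96/(6 + (-2)²) + 510 - 30/(6 + (-2)²)) = -(1632 - 96/(6 + 4) + 510 - 30/(6 + 4)) = -(1632 - 96/10 + 510 - 30/10) = -(1632 - 96*⅒ + 510 - 30*⅒) = -(1632 - 48/5 + 510 - 3) = -1*10647/5 = -10647/5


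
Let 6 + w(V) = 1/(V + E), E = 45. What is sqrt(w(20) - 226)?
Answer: I*sqrt(980135)/65 ≈ 15.231*I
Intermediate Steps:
w(V) = -6 + 1/(45 + V) (w(V) = -6 + 1/(V + 45) = -6 + 1/(45 + V))
sqrt(w(20) - 226) = sqrt((-269 - 6*20)/(45 + 20) - 226) = sqrt((-269 - 120)/65 - 226) = sqrt((1/65)*(-389) - 226) = sqrt(-389/65 - 226) = sqrt(-15079/65) = I*sqrt(980135)/65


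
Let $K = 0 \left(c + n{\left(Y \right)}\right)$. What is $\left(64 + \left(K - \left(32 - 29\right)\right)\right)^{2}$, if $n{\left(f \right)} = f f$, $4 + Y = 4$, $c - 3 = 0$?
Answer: $3721$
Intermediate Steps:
$c = 3$ ($c = 3 + 0 = 3$)
$Y = 0$ ($Y = -4 + 4 = 0$)
$n{\left(f \right)} = f^{2}$
$K = 0$ ($K = 0 \left(3 + 0^{2}\right) = 0 \left(3 + 0\right) = 0 \cdot 3 = 0$)
$\left(64 + \left(K - \left(32 - 29\right)\right)\right)^{2} = \left(64 + \left(0 - \left(32 - 29\right)\right)\right)^{2} = \left(64 + \left(0 - 3\right)\right)^{2} = \left(64 - 3\right)^{2} = 61^{2} = 3721$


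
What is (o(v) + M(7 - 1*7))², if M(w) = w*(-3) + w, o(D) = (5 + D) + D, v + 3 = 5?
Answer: 81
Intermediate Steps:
v = 2 (v = -3 + 5 = 2)
o(D) = 5 + 2*D
M(w) = -2*w (M(w) = -3*w + w = -2*w)
(o(v) + M(7 - 1*7))² = ((5 + 2*2) - 2*(7 - 1*7))² = ((5 + 4) - 2*(7 - 7))² = (9 - 2*0)² = (9 + 0)² = 9² = 81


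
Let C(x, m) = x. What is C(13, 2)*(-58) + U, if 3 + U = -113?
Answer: -870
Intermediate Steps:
U = -116 (U = -3 - 113 = -116)
C(13, 2)*(-58) + U = 13*(-58) - 116 = -754 - 116 = -870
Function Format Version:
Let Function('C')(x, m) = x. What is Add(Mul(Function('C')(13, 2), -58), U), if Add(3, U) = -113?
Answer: -870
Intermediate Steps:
U = -116 (U = Add(-3, -113) = -116)
Add(Mul(Function('C')(13, 2), -58), U) = Add(Mul(13, -58), -116) = Add(-754, -116) = -870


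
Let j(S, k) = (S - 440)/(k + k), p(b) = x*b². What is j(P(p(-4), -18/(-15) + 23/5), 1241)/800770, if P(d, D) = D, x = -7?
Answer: -2171/9937555700 ≈ -2.1846e-7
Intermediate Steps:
p(b) = -7*b²
j(S, k) = (-440 + S)/(2*k) (j(S, k) = (-440 + S)/((2*k)) = (-440 + S)*(1/(2*k)) = (-440 + S)/(2*k))
j(P(p(-4), -18/(-15) + 23/5), 1241)/800770 = ((½)*(-440 + (-18/(-15) + 23/5))/1241)/800770 = ((½)*(1/1241)*(-440 + (-18*(-1/15) + 23*(⅕))))*(1/800770) = ((½)*(1/1241)*(-440 + (6/5 + 23/5)))*(1/800770) = ((½)*(1/1241)*(-440 + 29/5))*(1/800770) = ((½)*(1/1241)*(-2171/5))*(1/800770) = -2171/12410*1/800770 = -2171/9937555700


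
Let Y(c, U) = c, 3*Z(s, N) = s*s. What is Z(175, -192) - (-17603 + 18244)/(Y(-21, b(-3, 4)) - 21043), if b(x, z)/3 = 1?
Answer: 645086923/63192 ≈ 10208.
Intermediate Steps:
Z(s, N) = s**2/3 (Z(s, N) = (s*s)/3 = s**2/3)
b(x, z) = 3 (b(x, z) = 3*1 = 3)
Z(175, -192) - (-17603 + 18244)/(Y(-21, b(-3, 4)) - 21043) = (1/3)*175**2 - (-17603 + 18244)/(-21 - 21043) = (1/3)*30625 - 641/(-21064) = 30625/3 - 641*(-1)/21064 = 30625/3 - 1*(-641/21064) = 30625/3 + 641/21064 = 645086923/63192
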